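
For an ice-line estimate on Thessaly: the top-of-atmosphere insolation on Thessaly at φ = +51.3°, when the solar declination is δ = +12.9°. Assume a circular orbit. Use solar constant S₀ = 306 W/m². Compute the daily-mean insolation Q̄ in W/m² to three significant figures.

cos H₀ = −tan(+51.3°) tan(+12.900°) = -0.2859, H₀ = 1.8607 rad.
Bracket: H₀ sin φ sin δ + cos φ cos δ sin H₀ = 1.8607×0.78043×0.22325 + 0.62524×0.97476×0.95827 = 0.324192 + 0.584026 = 0.908218.
Q̄ = (S₀/π) × [bracket] = (306/π) × 0.908218 = 88.46 W/m².

Q̄ ≈ 88.5 W/m²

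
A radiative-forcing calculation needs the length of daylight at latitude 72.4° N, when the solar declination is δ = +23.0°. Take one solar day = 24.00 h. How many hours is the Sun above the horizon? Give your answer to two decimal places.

24.00 h

Sunrise equation: cos h₀ = −tan ϕ · tan δ = -1.3381 ≤ −1, so the Sun never sets (polar day) and h₀ = π.
Daylight = 2h₀/(2π) × 24.00 h = (3.1416/π) × 24.00 = 24.00 h.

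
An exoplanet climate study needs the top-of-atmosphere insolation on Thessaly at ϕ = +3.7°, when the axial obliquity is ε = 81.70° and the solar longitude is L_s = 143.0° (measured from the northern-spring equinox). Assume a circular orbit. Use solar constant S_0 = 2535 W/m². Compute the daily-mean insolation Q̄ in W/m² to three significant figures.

Q̄ ≈ 696 W/m²

Solar declination: sin δ = sin ε · sin L_s = sin 81.70° × sin 143.0° = 0.59551, so δ = +36.549°.
cos h₀ = −tan(+3.7°) tan(+36.549°) = -0.0479, h₀ = 1.6188 rad.
Bracket: h₀ sin ϕ sin δ + cos ϕ cos δ sin h₀ = 1.6188×0.06453×0.59551 + 0.99792×0.80335×0.99885 = 0.062208 + 0.800757 = 0.862965.
Q̄ = (S_0/π) × [bracket] = (2535/π) × 0.862965 = 696.3 W/m².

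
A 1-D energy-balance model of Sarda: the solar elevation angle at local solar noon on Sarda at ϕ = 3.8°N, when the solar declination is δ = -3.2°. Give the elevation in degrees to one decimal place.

83.0°

At local noon the hour angle is zero, so the zenith angle equals |ϕ − δ| = |+3.8° − (-3.200°)| = 7.000°.
Elevation = 90° − 7.000° = 83.0°.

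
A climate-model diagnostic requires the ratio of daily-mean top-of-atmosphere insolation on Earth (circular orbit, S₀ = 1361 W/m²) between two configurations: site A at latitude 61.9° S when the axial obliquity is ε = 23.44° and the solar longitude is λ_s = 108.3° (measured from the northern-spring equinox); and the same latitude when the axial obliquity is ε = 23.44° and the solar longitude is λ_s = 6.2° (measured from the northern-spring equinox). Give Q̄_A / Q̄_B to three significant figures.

— Configuration A (φ=-61.9°):
Solar declination: sin δ = sin ε · sin λ_s = sin 23.44° × sin 108.3° = 0.37767, so δ = +22.189°.
cos H₀ = −tan(-61.9°) tan(+22.189°) = 0.7639, H₀ = 0.7015 rad.
Bracket: H₀ sin φ sin δ + cos φ cos δ sin H₀ = 0.7015×-0.88213×0.37767 + 0.47101×0.92594×0.64535 = -0.233708 + 0.281455 = 0.047747.
Q̄ = (S₀/π) × [bracket] = (1361/π) × 0.047747 = 20.685 W/m².
— Configuration B (φ=-61.9°):
Solar declination: sin δ = sin ε · sin λ_s = sin 23.44° × sin 6.2° = 0.04296, so δ = +2.462°.
cos H₀ = −tan(-61.9°) tan(+2.462°) = 0.0805, H₀ = 1.4902 rad.
Bracket: H₀ sin φ sin δ + cos φ cos δ sin H₀ = 1.4902×-0.88213×0.04296 + 0.47101×0.99908×0.99675 = -0.056473 + 0.469047 = 0.412574.
Q̄ = (S₀/π) × [bracket] = (1361/π) × 0.412574 = 178.74 W/m².
Ratio Q̄_A / Q̄_B = 20.685 / 178.74 = 0.1157.

Q̄_A / Q̄_B ≈ 0.116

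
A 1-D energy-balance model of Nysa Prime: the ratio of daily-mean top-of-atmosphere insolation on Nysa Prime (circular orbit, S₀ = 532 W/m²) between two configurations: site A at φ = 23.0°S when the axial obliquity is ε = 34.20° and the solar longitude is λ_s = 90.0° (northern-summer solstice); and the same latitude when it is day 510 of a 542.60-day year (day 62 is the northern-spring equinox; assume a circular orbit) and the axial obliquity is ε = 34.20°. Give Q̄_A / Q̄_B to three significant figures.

— Configuration A (φ=-23.0°):
Solar declination: sin δ = sin ε · sin λ_s = sin 34.20° × sin 90.0° = 0.56208, so δ = +34.200°.
cos H₀ = −tan(-23.0°) tan(+34.200°) = 0.2885, H₀ = 1.2782 rad.
Bracket: H₀ sin φ sin δ + cos φ cos δ sin H₀ = 1.2782×-0.39073×0.56208 + 0.92050×0.82708×0.95749 = -0.280720 + 0.728963 = 0.448243.
Q̄ = (S₀/π) × [bracket] = (532/π) × 0.448243 = 75.906 W/m².
— Configuration B (φ=-23.0°):
Solar longitude: λ_s = 360° × (510 − 62)/542.60 = 297.236°.
sin δ = sin 34.20° × sin 297.236° = -0.49977, so δ = -29.985°.
cos H₀ = −tan(-23.0°) tan(-29.985°) = -0.2449, H₀ = 1.8182 rad.
Bracket: H₀ sin φ sin δ + cos φ cos δ sin H₀ = 1.8182×-0.39073×-0.49977 + 0.92050×0.86616×0.96954 = 0.355049 + 0.773015 = 1.128064.
Q̄ = (S₀/π) × [bracket] = (532/π) × 1.128064 = 191.03 W/m².
Ratio Q̄_A / Q̄_B = 75.906 / 191.03 = 0.3974.

Q̄_A / Q̄_B ≈ 0.397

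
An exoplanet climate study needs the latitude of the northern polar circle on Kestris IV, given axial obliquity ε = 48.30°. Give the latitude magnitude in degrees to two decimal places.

41.70°

The polar circle is the lowest latitude that experiences at least one full rotation of continuous daylight at the northern-summer solstice; it lies at |φ| = 90° − ε = 90° − 48.30° = 41.70°.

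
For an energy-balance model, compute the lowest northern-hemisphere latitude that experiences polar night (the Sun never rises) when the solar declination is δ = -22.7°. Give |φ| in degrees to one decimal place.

Polar night requires cos H₀ = −tan φ tan δ ≥ 1, i.e. tan φ tan δ ≤ −1.
The boundary is |tan φ| · |tan δ| = 1, so |φ| = 90° − |δ| = 90° − 22.7° = 67.3° in the northern hemisphere.

|φ| = 67.3°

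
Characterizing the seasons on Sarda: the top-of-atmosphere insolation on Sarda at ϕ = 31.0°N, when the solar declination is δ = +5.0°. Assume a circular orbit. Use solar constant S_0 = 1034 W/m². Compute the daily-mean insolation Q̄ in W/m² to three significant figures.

cos h₀ = −tan(+31.0°) tan(+5.000°) = -0.0526, h₀ = 1.6234 rad.
Bracket: h₀ sin ϕ sin δ + cos ϕ cos δ sin h₀ = 1.6234×0.51504×0.08716 + 0.85717×0.99619×0.99862 = 0.072876 + 0.852726 = 0.925602.
Q̄ = (S_0/π) × [bracket] = (1034/π) × 0.925602 = 304.6 W/m².

Q̄ ≈ 305 W/m²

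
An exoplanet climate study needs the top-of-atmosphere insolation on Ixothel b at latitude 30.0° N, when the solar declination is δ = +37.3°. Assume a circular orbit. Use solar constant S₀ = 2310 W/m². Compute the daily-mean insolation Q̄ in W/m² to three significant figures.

Q̄ ≈ 906 W/m²

cos H₀ = −tan(+30.0°) tan(+37.300°) = -0.4398, H₀ = 2.0262 rad.
Bracket: H₀ sin φ sin δ + cos φ cos δ sin H₀ = 2.0262×0.50000×0.60599 + 0.86603×0.79547×0.89808 = 0.613928 + 0.618688 = 1.232616.
Q̄ = (S₀/π) × [bracket] = (2310/π) × 1.232616 = 906.3 W/m².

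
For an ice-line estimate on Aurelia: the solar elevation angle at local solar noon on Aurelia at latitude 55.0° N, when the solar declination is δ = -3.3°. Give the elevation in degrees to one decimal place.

31.7°

At local noon the hour angle is zero, so the zenith angle equals |ϕ − δ| = |+55.0° − (-3.300°)| = 58.300°.
Elevation = 90° − 58.300° = 31.7°.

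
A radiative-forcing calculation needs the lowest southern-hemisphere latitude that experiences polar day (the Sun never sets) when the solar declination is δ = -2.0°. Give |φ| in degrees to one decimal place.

Polar day requires cos H₀ = −tan φ tan δ ≤ −1, i.e. tan φ tan δ ≥ 1.
The boundary is |tan φ| · |tan δ| = 1, so |φ| = 90° − |δ| = 90° − 2.0° = 88.0° in the southern hemisphere.

|φ| = 88.0°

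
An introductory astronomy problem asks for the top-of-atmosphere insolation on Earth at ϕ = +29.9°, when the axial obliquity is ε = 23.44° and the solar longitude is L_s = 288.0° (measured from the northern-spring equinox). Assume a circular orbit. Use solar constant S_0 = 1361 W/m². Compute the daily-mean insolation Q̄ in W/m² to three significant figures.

Solar declination: sin δ = sin ε · sin L_s = sin 23.44° × sin 288.0° = -0.37832, so δ = -22.230°.
cos h₀ = −tan(+29.9°) tan(-22.230°) = 0.2350, h₀ = 1.3336 rad.
Bracket: h₀ sin ϕ sin δ + cos ϕ cos δ sin h₀ = 1.3336×0.49849×-0.37832 + 0.86690×0.92568×0.97199 = -0.251502 + 0.779995 = 0.528493.
Q̄ = (S_0/π) × [bracket] = (1361/π) × 0.528493 = 229.0 W/m².

Q̄ ≈ 229 W/m²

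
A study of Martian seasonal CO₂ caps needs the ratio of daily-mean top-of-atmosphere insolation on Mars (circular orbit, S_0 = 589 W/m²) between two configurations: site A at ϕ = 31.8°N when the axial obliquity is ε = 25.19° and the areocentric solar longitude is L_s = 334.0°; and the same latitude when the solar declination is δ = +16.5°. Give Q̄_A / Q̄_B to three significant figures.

— Configuration A (ϕ=+31.8°):
sin δ = sin 25.19° × sin 334.0° = -0.18658, so δ = -10.753°.
cos h₀ = −tan(+31.8°) tan(-10.753°) = 0.1178, h₀ = 1.4528 rad.
Bracket: h₀ sin ϕ sin δ + cos ϕ cos δ sin h₀ = 1.4528×0.52696×-0.18658 + 0.84989×0.98244×0.99304 = -0.142840 + 0.829155 = 0.686315.
Q̄ = (S_0/π) × [bracket] = (589/π) × 0.686315 = 128.67 W/m².
— Configuration B (ϕ=+31.8°):
cos h₀ = −tan(+31.8°) tan(+16.500°) = -0.1837, h₀ = 1.7555 rad.
Bracket: h₀ sin ϕ sin δ + cos ϕ cos δ sin h₀ = 1.7555×0.52696×0.28402 + 0.84989×0.95882×0.98299 = 0.262741 + 0.801030 = 1.063771.
Q̄ = (S_0/π) × [bracket] = (589/π) × 1.063771 = 199.44 W/m².
Ratio Q̄_A / Q̄_B = 128.67 / 199.44 = 0.6452.

Q̄_A / Q̄_B ≈ 0.645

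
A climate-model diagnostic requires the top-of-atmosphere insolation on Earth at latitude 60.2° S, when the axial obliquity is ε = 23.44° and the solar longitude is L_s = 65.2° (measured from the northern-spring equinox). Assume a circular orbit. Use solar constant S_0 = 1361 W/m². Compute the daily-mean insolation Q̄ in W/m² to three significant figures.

Solar declination: sin δ = sin ε · sin L_s = sin 23.44° × sin 65.2° = 0.36110, so δ = +21.168°.
cos h₀ = −tan(-60.2°) tan(+21.168°) = 0.6761, h₀ = 0.8283 rad.
Bracket: h₀ sin ϕ sin δ + cos ϕ cos δ sin h₀ = 0.8283×-0.86777×0.36110 + 0.49697×0.93253×0.73677 = -0.259549 + 0.341448 = 0.081899.
Q̄ = (S_0/π) × [bracket] = (1361/π) × 0.081899 = 35.48 W/m².

Q̄ ≈ 35.5 W/m²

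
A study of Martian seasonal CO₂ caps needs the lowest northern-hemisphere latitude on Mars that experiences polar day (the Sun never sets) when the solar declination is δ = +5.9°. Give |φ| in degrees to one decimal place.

|φ| = 84.1°

Polar day requires cos H₀ = −tan φ tan δ ≤ −1, i.e. tan φ tan δ ≥ 1.
The boundary is |tan φ| · |tan δ| = 1, so |φ| = 90° − |δ| = 90° − 5.9° = 84.1° in the northern hemisphere.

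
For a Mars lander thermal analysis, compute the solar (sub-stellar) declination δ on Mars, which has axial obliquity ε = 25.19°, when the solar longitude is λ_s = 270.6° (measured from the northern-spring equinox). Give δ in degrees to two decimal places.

δ = -25.19°

sin δ = sin ε · sin λ_s = sin 25.19° × sin 270.6° = -0.425598.
δ = arcsin(-0.425598) = -25.19°.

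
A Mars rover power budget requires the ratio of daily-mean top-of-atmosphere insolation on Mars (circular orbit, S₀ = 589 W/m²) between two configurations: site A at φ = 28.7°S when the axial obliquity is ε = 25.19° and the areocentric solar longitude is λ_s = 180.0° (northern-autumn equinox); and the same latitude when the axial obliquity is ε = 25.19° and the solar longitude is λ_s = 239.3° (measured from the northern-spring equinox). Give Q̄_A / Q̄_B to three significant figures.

— Configuration A (φ=-28.7°):
sin δ = sin 25.19° × sin 180.0° = 0.00000, so δ = +0.000°.
cos H₀ = −tan(-28.7°) tan(+0.000°) = 0.0000, H₀ = 1.5708 rad.
Bracket: H₀ sin φ sin δ + cos φ cos δ sin H₀ = 1.5708×-0.48022×0.00000 + 0.87715×1.00000×1.00000 = -0.000000 + 0.877150 = 0.877150.
Q̄ = (S₀/π) × [bracket] = (589/π) × 0.877150 = 164.45 W/m².
— Configuration B (φ=-28.7°):
Solar declination: sin δ = sin ε · sin λ_s = sin 25.19° × sin 239.3° = -0.36597, so δ = -21.467°.
cos H₀ = −tan(-28.7°) tan(-21.467°) = -0.2153, H₀ = 1.7878 rad.
Bracket: H₀ sin φ sin δ + cos φ cos δ sin H₀ = 1.7878×-0.48022×-0.36597 + 0.87715×0.93063×0.97655 = 0.314199 + 0.797160 = 1.111359.
Q̄ = (S₀/π) × [bracket] = (589/π) × 1.111359 = 208.36 W/m².
Ratio Q̄_A / Q̄_B = 164.45 / 208.36 = 0.7893.

Q̄_A / Q̄_B ≈ 0.789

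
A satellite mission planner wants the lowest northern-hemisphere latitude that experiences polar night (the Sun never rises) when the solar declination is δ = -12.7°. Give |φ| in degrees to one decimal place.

|φ| = 77.3°

Polar night requires cos H₀ = −tan φ tan δ ≥ 1, i.e. tan φ tan δ ≤ −1.
The boundary is |tan φ| · |tan δ| = 1, so |φ| = 90° − |δ| = 90° − 12.7° = 77.3° in the northern hemisphere.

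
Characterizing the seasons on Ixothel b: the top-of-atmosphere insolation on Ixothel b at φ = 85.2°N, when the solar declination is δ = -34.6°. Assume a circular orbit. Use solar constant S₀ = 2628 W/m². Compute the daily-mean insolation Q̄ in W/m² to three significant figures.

cos H₀ = −tan(+85.2°) tan(-34.600°) = 8.2152 ≥ 1 ⇒ polar night, H₀ = 0 and Q̄ = 0.

Q̄ ≈ 0.00 W/m²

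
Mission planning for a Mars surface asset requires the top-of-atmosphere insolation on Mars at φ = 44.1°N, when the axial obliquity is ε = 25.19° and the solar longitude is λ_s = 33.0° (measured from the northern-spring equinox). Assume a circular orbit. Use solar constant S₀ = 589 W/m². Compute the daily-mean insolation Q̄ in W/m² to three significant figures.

Q̄ ≈ 182 W/m²

Solar declination: sin δ = sin ε · sin λ_s = sin 25.19° × sin 33.0° = 0.23181, so δ = +13.404°.
cos H₀ = −tan(+44.1°) tan(+13.404°) = -0.2309, H₀ = 1.8038 rad.
Bracket: H₀ sin φ sin δ + cos φ cos δ sin H₀ = 1.8038×0.69591×0.23181 + 0.71813×0.97276×0.97297 = 0.290987 + 0.679686 = 0.970673.
Q̄ = (S₀/π) × [bracket] = (589/π) × 0.970673 = 182.0 W/m².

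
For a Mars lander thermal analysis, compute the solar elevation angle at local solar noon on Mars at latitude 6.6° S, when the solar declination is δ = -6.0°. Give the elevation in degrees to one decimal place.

At local noon the hour angle is zero, so the zenith angle equals |ϕ − δ| = |-6.6° − (-6.000°)| = 0.600°.
Elevation = 90° − 0.600° = 89.4°.

89.4°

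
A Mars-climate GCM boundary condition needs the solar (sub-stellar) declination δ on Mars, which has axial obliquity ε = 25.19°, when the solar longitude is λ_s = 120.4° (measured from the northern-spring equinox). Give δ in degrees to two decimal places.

sin δ = sin ε · sin λ_s = sin 25.19° × sin 120.4° = 0.367104.
δ = arcsin(0.367104) = +21.54°.

δ = +21.54°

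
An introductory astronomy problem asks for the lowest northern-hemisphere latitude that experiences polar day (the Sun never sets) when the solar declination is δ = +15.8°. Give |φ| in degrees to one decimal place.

Polar day requires cos H₀ = −tan φ tan δ ≤ −1, i.e. tan φ tan δ ≥ 1.
The boundary is |tan φ| · |tan δ| = 1, so |φ| = 90° − |δ| = 90° − 15.8° = 74.2° in the northern hemisphere.

|φ| = 74.2°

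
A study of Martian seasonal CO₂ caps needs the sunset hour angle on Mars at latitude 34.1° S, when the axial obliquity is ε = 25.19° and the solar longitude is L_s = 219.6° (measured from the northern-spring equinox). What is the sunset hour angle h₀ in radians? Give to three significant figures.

h₀ = 1.76 rad

Solar declination: sin δ = sin ε · sin L_s = sin 25.19° × sin 219.6° = -0.27130, so δ = -15.742°.
cos h₀ = −tan ϕ · tan δ = −tan(-34.1°) × tan(-15.742°) = -0.1908, so h₀ = 1.7628 rad = 101.00°.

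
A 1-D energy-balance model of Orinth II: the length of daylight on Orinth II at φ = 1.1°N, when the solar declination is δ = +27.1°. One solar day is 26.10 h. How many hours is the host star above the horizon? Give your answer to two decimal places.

cos H₀ = −tan φ · tan δ = −tan(+1.1°) × tan(+27.100°) = -0.0098, so H₀ = 1.5806 rad = 90.56°.
Daylight = 2H₀/(2π) × 26.10 h = (1.5806/π) × 26.10 = 13.13 h.

13.13 h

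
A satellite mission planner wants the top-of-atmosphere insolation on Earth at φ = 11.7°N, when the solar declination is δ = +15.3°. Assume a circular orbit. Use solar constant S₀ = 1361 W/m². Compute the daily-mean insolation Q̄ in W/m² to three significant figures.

Q̄ ≈ 446 W/m²

cos H₀ = −tan(+11.7°) tan(+15.300°) = -0.0567, H₀ = 1.6275 rad.
Bracket: H₀ sin φ sin δ + cos φ cos δ sin H₀ = 1.6275×0.20279×0.26387 + 0.97922×0.96456×0.99839 = 0.087088 + 0.942996 = 1.030084.
Q̄ = (S₀/π) × [bracket] = (1361/π) × 1.030084 = 446.3 W/m².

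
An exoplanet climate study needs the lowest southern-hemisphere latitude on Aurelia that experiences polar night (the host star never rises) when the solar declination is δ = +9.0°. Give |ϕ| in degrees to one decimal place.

|ϕ| = 81.0°

Polar night requires cos h₀ = −tan ϕ tan δ ≥ 1, i.e. tan ϕ tan δ ≤ −1.
The boundary is |tan ϕ| · |tan δ| = 1, so |ϕ| = 90° − |δ| = 90° − 9.0° = 81.0° in the southern hemisphere.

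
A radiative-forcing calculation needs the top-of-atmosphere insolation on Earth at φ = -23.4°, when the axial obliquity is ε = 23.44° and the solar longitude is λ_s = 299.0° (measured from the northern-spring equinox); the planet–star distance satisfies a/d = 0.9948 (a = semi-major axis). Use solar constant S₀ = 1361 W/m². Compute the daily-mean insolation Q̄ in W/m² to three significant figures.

Q̄ ≈ 467 W/m²

Solar declination: sin δ = sin ε · sin λ_s = sin 23.44° × sin 299.0° = -0.34791, so δ = -20.360°.
cos H₀ = −tan(-23.4°) tan(-20.360°) = -0.1606, H₀ = 1.7321 rad.
Bracket: H₀ sin φ sin δ + cos φ cos δ sin H₀ = 1.7321×-0.39715×-0.34791 + 0.91775×0.93753×0.98702 = 0.239329 + 0.849250 = 1.088579.
Inverse-square distance factor (a/d)² = 0.9948² = 0.989627.
Q̄ = (S₀/π) × 0.989627 × [bracket] = (1361/π) × 0.989627 × 1.088579 = 466.7 W/m².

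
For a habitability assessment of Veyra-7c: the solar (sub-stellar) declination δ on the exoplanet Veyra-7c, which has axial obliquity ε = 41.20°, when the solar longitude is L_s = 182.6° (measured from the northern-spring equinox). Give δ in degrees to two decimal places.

δ = -1.71°

sin δ = sin ε · sin L_s = sin 41.20° × sin 182.6° = -0.029880.
δ = arcsin(-0.029880) = -1.71°.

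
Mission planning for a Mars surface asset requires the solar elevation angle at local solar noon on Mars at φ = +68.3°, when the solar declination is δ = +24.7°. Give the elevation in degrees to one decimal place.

At local noon the hour angle is zero, so the zenith angle equals |φ − δ| = |+68.3° − (+24.700°)| = 43.600°.
Elevation = 90° − 43.600° = 46.4°.

46.4°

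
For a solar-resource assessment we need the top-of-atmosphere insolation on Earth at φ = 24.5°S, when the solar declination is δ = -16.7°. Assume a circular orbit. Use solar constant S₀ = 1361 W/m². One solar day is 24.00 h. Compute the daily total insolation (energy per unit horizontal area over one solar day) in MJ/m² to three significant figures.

cos H₀ = −tan(-24.5°) tan(-16.700°) = -0.1367, H₀ = 1.7080 rad.
Bracket: H₀ sin φ sin δ + cos φ cos δ sin H₀ = 1.7080×-0.41469×-0.28736 + 0.90996×0.95782×0.99061 = 0.203534 + 0.863394 = 1.066928.
Q̄ = (S₀/π) × [bracket] = (1361/π) × 1.066928 = 462.21 W/m².
Daily total = Q̄ × 24.00 h × 3600 s/h = 462.21 × 24.00 × 3600 / 10⁶ = 39.93 MJ/m².

39.9 MJ/m²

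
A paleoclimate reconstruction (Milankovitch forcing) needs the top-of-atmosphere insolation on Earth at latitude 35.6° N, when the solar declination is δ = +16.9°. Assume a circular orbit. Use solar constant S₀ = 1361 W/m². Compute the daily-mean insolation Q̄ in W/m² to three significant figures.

cos H₀ = −tan(+35.6°) tan(+16.900°) = -0.2175, H₀ = 1.7901 rad.
Bracket: H₀ sin φ sin δ + cos φ cos δ sin H₀ = 1.7901×0.58212×0.29070 + 0.81310×0.95681×0.97606 = 0.302925 + 0.759357 = 1.062282.
Q̄ = (S₀/π) × [bracket] = (1361/π) × 1.062282 = 460.2 W/m².

Q̄ ≈ 460 W/m²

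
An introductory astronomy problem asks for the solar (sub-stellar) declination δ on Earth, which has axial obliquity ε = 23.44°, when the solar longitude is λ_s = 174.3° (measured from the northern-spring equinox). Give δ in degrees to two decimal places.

δ = +2.26°

sin δ = sin ε · sin λ_s = sin 23.44° × sin 174.3° = 0.039508.
δ = arcsin(0.039508) = +2.26°.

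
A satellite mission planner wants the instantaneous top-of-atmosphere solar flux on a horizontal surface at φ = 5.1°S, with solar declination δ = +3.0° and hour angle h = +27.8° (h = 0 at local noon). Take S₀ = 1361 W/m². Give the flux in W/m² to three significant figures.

cos θ_z = sin φ sin δ + cos φ cos δ cos h = -0.004652 + 0.879871 = 0.875219.
Flux = S₀ · cos θ_z = 1361 × 0.875219 = 1191 W/m².

1.19e+03 W/m²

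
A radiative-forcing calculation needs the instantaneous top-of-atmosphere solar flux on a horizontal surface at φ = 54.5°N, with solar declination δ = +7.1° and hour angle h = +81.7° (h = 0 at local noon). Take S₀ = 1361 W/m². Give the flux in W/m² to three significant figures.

cos θ_z = sin φ sin δ + cos φ cos δ cos h = 0.100626 + 0.083185 = 0.183811.
Flux = S₀ · cos θ_z = 1361 × 0.183811 = 250.2 W/m².

250 W/m²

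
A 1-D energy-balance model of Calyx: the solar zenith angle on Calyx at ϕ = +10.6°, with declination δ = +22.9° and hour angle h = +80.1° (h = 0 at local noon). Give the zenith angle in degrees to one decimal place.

θ_z = 76.9°

cos θ_z = sin ϕ sin δ + cos ϕ cos δ cos h = 0.071580 + 0.155676 = 0.227256.
θ_z = arccos(0.227256) = 76.9°.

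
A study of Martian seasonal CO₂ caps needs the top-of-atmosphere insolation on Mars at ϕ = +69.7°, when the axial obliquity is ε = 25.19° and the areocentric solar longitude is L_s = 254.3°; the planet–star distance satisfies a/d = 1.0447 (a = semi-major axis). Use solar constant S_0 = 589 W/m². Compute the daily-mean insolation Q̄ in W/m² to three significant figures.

Q̄ ≈ 0.00 W/m²

sin δ = sin 25.19° × sin 254.3° = -0.40974, so δ = -24.189°.
cos h₀ = −tan(+69.7°) tan(-24.189°) = 1.2143 ≥ 1 ⇒ polar night, h₀ = 0 and Q̄ = 0.
Inverse-square distance factor (a/d)² = 1.0447² = 1.091398.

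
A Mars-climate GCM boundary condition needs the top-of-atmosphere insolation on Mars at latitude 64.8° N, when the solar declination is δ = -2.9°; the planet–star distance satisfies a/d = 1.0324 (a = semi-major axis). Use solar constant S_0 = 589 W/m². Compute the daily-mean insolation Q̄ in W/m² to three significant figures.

Q̄ ≈ 71.1 W/m²

cos h₀ = −tan(+64.8°) tan(-2.900°) = 0.1077, h₀ = 1.4629 rad.
Bracket: h₀ sin ϕ sin δ + cos ϕ cos δ sin h₀ = 1.4629×0.90483×-0.05059 + 0.42578×0.99872×0.99419 = -0.066965 + 0.422764 = 0.355799.
Inverse-square distance factor (a/d)² = 1.0324² = 1.065850.
Q̄ = (S_0/π) × 1.065850 × [bracket] = (589/π) × 1.065850 × 0.355799 = 71.10 W/m².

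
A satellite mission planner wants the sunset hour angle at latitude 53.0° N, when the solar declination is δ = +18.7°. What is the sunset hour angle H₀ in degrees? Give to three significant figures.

H₀ = 117°

cos H₀ = −tan φ · tan δ = −tan(+53.0°) × tan(+18.700°) = -0.4492, so H₀ = 2.0366 rad = 116.69°.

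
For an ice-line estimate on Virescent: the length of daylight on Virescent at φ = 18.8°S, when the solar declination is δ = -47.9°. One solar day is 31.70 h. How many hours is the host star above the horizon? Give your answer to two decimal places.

cos H₀ = −tan φ · tan δ = −tan(-18.8°) × tan(-47.900°) = -0.3768, so H₀ = 1.9571 rad = 112.13°.
Daylight = 2H₀/(2π) × 31.70 h = (1.9571/π) × 31.70 = 19.75 h.

19.75 h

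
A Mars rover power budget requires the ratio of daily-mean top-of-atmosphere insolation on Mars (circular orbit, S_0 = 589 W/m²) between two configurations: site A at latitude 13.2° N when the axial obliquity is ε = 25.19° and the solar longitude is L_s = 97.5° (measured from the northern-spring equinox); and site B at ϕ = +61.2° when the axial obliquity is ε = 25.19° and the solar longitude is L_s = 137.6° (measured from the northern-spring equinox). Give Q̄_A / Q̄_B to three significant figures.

Q̄_A / Q̄_B ≈ 1.12

— Configuration A (ϕ=+13.2°):
Solar declination: sin δ = sin ε · sin L_s = sin 25.19° × sin 97.5° = 0.42198, so δ = +24.960°.
cos h₀ = −tan(+13.2°) tan(+24.960°) = -0.1092, h₀ = 1.6802 rad.
Bracket: h₀ sin ϕ sin δ + cos ϕ cos δ sin h₀ = 1.6802×0.22835×0.42198 + 0.97358×0.90661×0.99402 = 0.161903 + 0.877379 = 1.039282.
Q̄ = (S_0/π) × [bracket] = (589/π) × 1.039282 = 194.85 W/m².
— Configuration B (ϕ=+61.2°):
Solar declination: sin δ = sin ε · sin L_s = sin 25.19° × sin 137.6° = 0.28700, so δ = +16.678°.
cos h₀ = −tan(+61.2°) tan(+16.678°) = -0.5450, h₀ = 2.1472 rad.
Bracket: h₀ sin ϕ sin δ + cos ϕ cos δ sin h₀ = 2.1472×0.87631×0.28700 + 0.48175×0.95793×0.83845 = 0.540023 + 0.386930 = 0.926953.
Q̄ = (S_0/π) × [bracket] = (589/π) × 0.926953 = 173.79 W/m².
Ratio Q̄_A / Q̄_B = 194.85 / 173.79 = 1.121.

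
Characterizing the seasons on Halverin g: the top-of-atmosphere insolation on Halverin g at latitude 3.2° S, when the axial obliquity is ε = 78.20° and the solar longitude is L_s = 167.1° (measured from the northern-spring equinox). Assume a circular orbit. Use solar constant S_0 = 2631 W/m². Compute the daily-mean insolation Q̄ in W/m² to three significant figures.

Solar declination: sin δ = sin ε · sin L_s = sin 78.20° × sin 167.1° = 0.21853, so δ = +12.623°.
cos h₀ = −tan(-3.2°) tan(+12.623°) = 0.0125, h₀ = 1.5583 rad.
Bracket: h₀ sin ϕ sin δ + cos ϕ cos δ sin h₀ = 1.5583×-0.05582×0.21853 + 0.99844×0.97583×0.99992 = -0.019009 + 0.974230 = 0.955221.
Q̄ = (S_0/π) × [bracket] = (2631/π) × 0.955221 = 800.0 W/m².

Q̄ ≈ 800 W/m²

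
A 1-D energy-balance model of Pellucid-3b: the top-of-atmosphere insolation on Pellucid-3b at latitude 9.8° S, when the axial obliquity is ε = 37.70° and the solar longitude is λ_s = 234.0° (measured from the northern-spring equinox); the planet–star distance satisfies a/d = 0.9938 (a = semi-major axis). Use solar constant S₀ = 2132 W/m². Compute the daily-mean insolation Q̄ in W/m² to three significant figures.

Solar declination: sin δ = sin ε · sin λ_s = sin 37.70° × sin 234.0° = -0.49474, so δ = -29.652°.
cos H₀ = −tan(-9.8°) tan(-29.652°) = -0.0983, H₀ = 1.6693 rad.
Bracket: H₀ sin φ sin δ + cos φ cos δ sin H₀ = 1.6693×-0.17021×-0.49474 + 0.98541×0.86904×0.99515 = 0.140571 + 0.852207 = 0.992778.
Inverse-square distance factor (a/d)² = 0.9938² = 0.987638.
Q̄ = (S₀/π) × 0.987638 × [bracket] = (2132/π) × 0.987638 × 0.992778 = 665.4 W/m².

Q̄ ≈ 665 W/m²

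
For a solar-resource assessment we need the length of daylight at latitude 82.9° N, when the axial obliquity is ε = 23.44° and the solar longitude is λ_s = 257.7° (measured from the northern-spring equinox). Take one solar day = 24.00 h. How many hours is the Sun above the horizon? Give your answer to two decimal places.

0.00 h

Solar declination: sin δ = sin ε · sin λ_s = sin 23.44° × sin 257.7° = -0.38866, so δ = -22.871°.
cos H₀ = −tan φ · tan δ = 3.3866 ≥ 1, so the Sun never rises (polar night) and H₀ = 0.
Daylight = 2H₀/(2π) × 24.00 h = (0.0000/π) × 24.00 = 0.00 h.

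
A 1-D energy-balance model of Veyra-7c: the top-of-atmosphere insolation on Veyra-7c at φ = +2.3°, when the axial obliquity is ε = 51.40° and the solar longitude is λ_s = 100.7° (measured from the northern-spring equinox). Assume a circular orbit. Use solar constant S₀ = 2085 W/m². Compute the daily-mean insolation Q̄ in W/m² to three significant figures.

Q̄ ≈ 457 W/m²

Solar declination: sin δ = sin ε · sin λ_s = sin 51.40° × sin 100.7° = 0.76793, so δ = +50.169°.
cos H₀ = −tan(+2.3°) tan(+50.169°) = -0.0482, H₀ = 1.6190 rad.
Bracket: H₀ sin φ sin δ + cos φ cos δ sin H₀ = 1.6190×0.04013×0.76793 + 0.99919×0.64053×0.99884 = 0.049893 + 0.639269 = 0.689162.
Q̄ = (S₀/π) × [bracket] = (2085/π) × 0.689162 = 457.4 W/m².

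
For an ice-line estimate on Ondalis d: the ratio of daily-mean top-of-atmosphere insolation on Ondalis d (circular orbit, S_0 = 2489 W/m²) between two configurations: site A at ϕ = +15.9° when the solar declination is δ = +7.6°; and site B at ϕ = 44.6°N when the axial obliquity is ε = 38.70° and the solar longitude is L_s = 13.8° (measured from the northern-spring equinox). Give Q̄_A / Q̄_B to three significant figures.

— Configuration A (ϕ=+15.9°):
cos h₀ = −tan(+15.9°) tan(+7.600°) = -0.0380, h₀ = 1.6088 rad.
Bracket: h₀ sin ϕ sin δ + cos ϕ cos δ sin h₀ = 1.6088×0.27396×0.13226 + 0.96174×0.99122×0.99928 = 0.058293 + 0.952610 = 1.010903.
Q̄ = (S_0/π) × [bracket] = (2489/π) × 1.010903 = 800.91 W/m².
— Configuration B (ϕ=+44.6°):
Solar declination: sin δ = sin ε · sin L_s = sin 38.70° × sin 13.8° = 0.14914, so δ = +8.577°.
cos h₀ = −tan(+44.6°) tan(+8.577°) = -0.1487, h₀ = 1.7201 rad.
Bracket: h₀ sin ϕ sin δ + cos ϕ cos δ sin h₀ = 1.7201×0.70215×0.14914 + 0.71203×0.98882×0.98888 = 0.180127 + 0.696240 = 0.876367.
Q̄ = (S_0/π) × [bracket] = (2489/π) × 0.876367 = 694.32 W/m².
Ratio Q̄_A / Q̄_B = 800.91 / 694.32 = 1.154.

Q̄_A / Q̄_B ≈ 1.15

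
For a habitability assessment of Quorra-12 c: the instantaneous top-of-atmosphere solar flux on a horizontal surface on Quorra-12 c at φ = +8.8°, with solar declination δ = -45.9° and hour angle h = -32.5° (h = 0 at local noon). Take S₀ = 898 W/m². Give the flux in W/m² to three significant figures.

cos θ_z = sin φ sin δ + cos φ cos δ cos h = -0.109863 + 0.580018 = 0.470155.
Flux = S₀ · cos θ_z = 898 × 0.470155 = 422.2 W/m².

422 W/m²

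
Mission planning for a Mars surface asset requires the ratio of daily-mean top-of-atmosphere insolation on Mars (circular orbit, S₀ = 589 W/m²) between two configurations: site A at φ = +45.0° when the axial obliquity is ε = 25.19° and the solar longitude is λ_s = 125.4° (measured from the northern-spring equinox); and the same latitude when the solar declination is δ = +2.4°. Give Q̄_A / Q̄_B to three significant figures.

— Configuration A (φ=+45.0°):
Solar declination: sin δ = sin ε · sin λ_s = sin 25.19° × sin 125.4° = 0.34694, so δ = +20.300°.
cos H₀ = −tan(+45.0°) tan(+20.300°) = -0.3699, H₀ = 1.9497 rad.
Bracket: H₀ sin φ sin δ + cos φ cos δ sin H₀ = 1.9497×0.70711×0.34694 + 0.70711×0.93789×0.92907 = 0.478310 + 0.616151 = 1.094461.
Q̄ = (S₀/π) × [bracket] = (589/π) × 1.094461 = 205.19 W/m².
— Configuration B (φ=+45.0°):
cos H₀ = −tan(+45.0°) tan(+2.400°) = -0.0419, H₀ = 1.6127 rad.
Bracket: H₀ sin φ sin δ + cos φ cos δ sin H₀ = 1.6127×0.70711×0.04188 + 0.70711×0.99912×0.99912 = 0.047758 + 0.705866 = 0.753624.
Q̄ = (S₀/π) × [bracket] = (589/π) × 0.753624 = 141.29 W/m².
Ratio Q̄_A / Q̄_B = 205.19 / 141.29 = 1.452.

Q̄_A / Q̄_B ≈ 1.45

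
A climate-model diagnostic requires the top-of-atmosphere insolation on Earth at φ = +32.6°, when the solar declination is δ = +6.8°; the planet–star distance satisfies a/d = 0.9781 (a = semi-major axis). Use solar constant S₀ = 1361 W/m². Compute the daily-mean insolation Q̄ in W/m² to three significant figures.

Q̄ ≈ 389 W/m²

cos H₀ = −tan(+32.6°) tan(+6.800°) = -0.0763, H₀ = 1.6471 rad.
Bracket: H₀ sin φ sin δ + cos φ cos δ sin H₀ = 1.6471×0.53877×0.11840 + 0.84245×0.99297×0.99709 = 0.105069 + 0.834093 = 0.939162.
Inverse-square distance factor (a/d)² = 0.9781² = 0.956680.
Q̄ = (S₀/π) × 0.956680 × [bracket] = (1361/π) × 0.956680 × 0.939162 = 389.2 W/m².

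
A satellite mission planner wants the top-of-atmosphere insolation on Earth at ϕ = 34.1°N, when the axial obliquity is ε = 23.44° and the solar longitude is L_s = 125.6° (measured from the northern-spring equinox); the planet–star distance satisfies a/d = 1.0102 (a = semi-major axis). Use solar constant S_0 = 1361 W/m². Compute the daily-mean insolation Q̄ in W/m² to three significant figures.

Solar declination: sin δ = sin ε · sin L_s = sin 23.44° × sin 125.6° = 0.32344, so δ = +18.871°.
cos h₀ = −tan(+34.1°) tan(+18.871°) = -0.2314, h₀ = 1.8043 rad.
Bracket: h₀ sin ϕ sin δ + cos ϕ cos δ sin h₀ = 1.8043×0.56064×0.32344 + 0.82806×0.94625×0.97285 = 0.327180 + 0.762278 = 1.089458.
Inverse-square distance factor (a/d)² = 1.0102² = 1.020504.
Q̄ = (S_0/π) × 1.020504 × [bracket] = (1361/π) × 1.020504 × 1.089458 = 481.7 W/m².

Q̄ ≈ 482 W/m²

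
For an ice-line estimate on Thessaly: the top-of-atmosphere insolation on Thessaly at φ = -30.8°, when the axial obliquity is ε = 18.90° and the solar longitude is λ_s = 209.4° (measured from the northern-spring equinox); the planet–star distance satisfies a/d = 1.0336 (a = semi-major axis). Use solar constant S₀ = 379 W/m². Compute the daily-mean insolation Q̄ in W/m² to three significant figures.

Solar declination: sin δ = sin ε · sin λ_s = sin 18.90° × sin 209.4° = -0.15901, so δ = -9.150°.
cos H₀ = −tan(-30.8°) tan(-9.150°) = -0.0960, H₀ = 1.6670 rad.
Bracket: H₀ sin φ sin δ + cos φ cos δ sin H₀ = 1.6670×-0.51204×-0.15901 + 0.85896×0.98728×0.99538 = 0.135726 + 0.844116 = 0.979842.
Inverse-square distance factor (a/d)² = 1.0336² = 1.068329.
Q̄ = (S₀/π) × 1.068329 × [bracket] = (379/π) × 1.068329 × 0.979842 = 126.3 W/m².

Q̄ ≈ 126 W/m²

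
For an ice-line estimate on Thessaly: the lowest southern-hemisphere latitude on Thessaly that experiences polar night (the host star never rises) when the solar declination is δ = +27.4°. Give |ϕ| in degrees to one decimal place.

|ϕ| = 62.6°

Polar night requires cos h₀ = −tan ϕ tan δ ≥ 1, i.e. tan ϕ tan δ ≤ −1.
The boundary is |tan ϕ| · |tan δ| = 1, so |ϕ| = 90° − |δ| = 90° − 27.4° = 62.6° in the southern hemisphere.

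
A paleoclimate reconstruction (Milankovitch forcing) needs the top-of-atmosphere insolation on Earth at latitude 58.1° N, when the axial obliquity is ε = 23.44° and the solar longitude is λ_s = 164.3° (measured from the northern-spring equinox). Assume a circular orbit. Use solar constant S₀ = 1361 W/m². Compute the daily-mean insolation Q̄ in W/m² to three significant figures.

Q̄ ≈ 293 W/m²

Solar declination: sin δ = sin ε · sin λ_s = sin 23.44° × sin 164.3° = 0.10764, so δ = +6.179°.
cos H₀ = −tan(+58.1°) tan(+6.179°) = -0.1739, H₀ = 1.7456 rad.
Bracket: H₀ sin φ sin δ + cos φ cos δ sin H₀ = 1.7456×0.84897×0.10764 + 0.52844×0.99419×0.98476 = 0.159518 + 0.517363 = 0.676881.
Q̄ = (S₀/π) × [bracket] = (1361/π) × 0.676881 = 293.2 W/m².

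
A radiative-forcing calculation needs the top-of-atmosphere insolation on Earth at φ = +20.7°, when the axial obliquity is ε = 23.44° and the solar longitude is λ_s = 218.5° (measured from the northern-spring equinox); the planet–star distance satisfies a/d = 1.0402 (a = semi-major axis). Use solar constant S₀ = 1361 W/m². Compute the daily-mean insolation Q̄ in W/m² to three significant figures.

Q̄ ≈ 362 W/m²

Solar declination: sin δ = sin ε · sin λ_s = sin 23.44° × sin 218.5° = -0.24763, so δ = -14.337°.
cos H₀ = −tan(+20.7°) tan(-14.337°) = 0.0966, H₀ = 1.4741 rad.
Bracket: H₀ sin φ sin δ + cos φ cos δ sin H₀ = 1.4741×0.35347×-0.24763 + 0.93544×0.96885×0.99533 = -0.129028 + 0.902069 = 0.773041.
Inverse-square distance factor (a/d)² = 1.0402² = 1.082016.
Q̄ = (S₀/π) × 1.082016 × [bracket] = (1361/π) × 1.082016 × 0.773041 = 362.4 W/m².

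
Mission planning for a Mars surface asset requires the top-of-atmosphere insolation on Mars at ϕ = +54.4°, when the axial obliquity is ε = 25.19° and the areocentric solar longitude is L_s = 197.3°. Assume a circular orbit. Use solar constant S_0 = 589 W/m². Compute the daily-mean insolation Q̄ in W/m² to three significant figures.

Q̄ ≈ 79.7 W/m²

sin δ = sin 25.19° × sin 197.3° = -0.12657, so δ = -7.271°.
cos h₀ = −tan(+54.4°) tan(-7.271°) = 0.1782, h₀ = 1.3916 rad.
Bracket: h₀ sin ϕ sin δ + cos ϕ cos δ sin h₀ = 1.3916×0.81310×-0.12657 + 0.58212×0.99196×0.98399 = -0.143215 + 0.568195 = 0.424980.
Q̄ = (S_0/π) × [bracket] = (589/π) × 0.424980 = 79.68 W/m².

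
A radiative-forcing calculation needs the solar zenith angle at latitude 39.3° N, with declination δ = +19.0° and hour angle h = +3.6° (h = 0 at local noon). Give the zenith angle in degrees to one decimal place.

θ_z = 20.5°

cos θ_z = sin φ sin δ + cos φ cos δ cos h = 0.206209 + 0.730236 = 0.936445.
θ_z = arccos(0.936445) = 20.5°.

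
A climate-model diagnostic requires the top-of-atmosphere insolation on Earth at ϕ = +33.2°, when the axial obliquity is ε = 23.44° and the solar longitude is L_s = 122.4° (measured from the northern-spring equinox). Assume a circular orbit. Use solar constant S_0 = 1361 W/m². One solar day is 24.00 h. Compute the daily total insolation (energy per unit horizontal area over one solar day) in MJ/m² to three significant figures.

Solar declination: sin δ = sin ε · sin L_s = sin 23.44° × sin 122.4° = 0.33586, so δ = +19.625°.
cos h₀ = −tan(+33.2°) tan(+19.625°) = -0.2333, h₀ = 1.8063 rad.
Bracket: h₀ sin ϕ sin δ + cos ϕ cos δ sin h₀ = 1.8063×0.54756×0.33586 + 0.83676×0.94191×0.97240 = 0.332185 + 0.766400 = 1.098585.
Q̄ = (S_0/π) × [bracket] = (1361/π) × 1.098585 = 475.93 W/m².
Daily total = Q̄ × 24.00 h × 3600 s/h = 475.93 × 24.00 × 3600 / 10⁶ = 41.12 MJ/m².

41.1 MJ/m²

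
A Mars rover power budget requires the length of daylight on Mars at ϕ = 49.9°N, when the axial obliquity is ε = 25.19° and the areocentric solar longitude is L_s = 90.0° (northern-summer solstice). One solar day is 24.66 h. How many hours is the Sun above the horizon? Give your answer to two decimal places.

16.98 h

sin δ = sin 25.19° × sin 90.0° = 0.42562, so δ = +25.190°.
cos h₀ = −tan ϕ · tan δ = −tan(+49.9°) × tan(+25.190°) = -0.5586, so h₀ = 2.1634 rad = 123.96°.
Daylight = 2h₀/(2π) × 24.66 h = (2.1634/π) × 24.66 = 16.98 h.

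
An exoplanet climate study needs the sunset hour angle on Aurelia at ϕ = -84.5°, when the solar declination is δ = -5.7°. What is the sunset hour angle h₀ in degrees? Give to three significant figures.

Sunrise equation: cos h₀ = −tan ϕ · tan δ = -1.0366 ≤ −1, so the host star never sets (polar day) and h₀ = π.

h₀ = 180°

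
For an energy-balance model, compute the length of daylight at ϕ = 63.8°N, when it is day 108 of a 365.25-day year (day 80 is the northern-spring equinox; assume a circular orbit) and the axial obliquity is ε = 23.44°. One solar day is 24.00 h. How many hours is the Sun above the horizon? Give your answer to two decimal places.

Solar longitude: L_s = 360° × (108 − 80)/365.25 = 27.598°.
sin δ = sin 23.44° × sin 27.598° = 0.18428, so δ = +10.619°.
cos h₀ = −tan ϕ · tan δ = −tan(+63.8°) × tan(+10.619°) = -0.3810, so h₀ = 1.9617 rad = 112.40°.
Daylight = 2h₀/(2π) × 24.00 h = (1.9617/π) × 24.00 = 14.99 h.

14.99 h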